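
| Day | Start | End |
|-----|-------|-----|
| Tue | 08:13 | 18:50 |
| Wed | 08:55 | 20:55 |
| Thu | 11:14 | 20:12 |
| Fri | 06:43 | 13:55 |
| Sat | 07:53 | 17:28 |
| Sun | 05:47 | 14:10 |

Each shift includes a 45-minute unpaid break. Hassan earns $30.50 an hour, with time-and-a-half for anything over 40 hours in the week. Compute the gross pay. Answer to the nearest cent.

Tue: 08:13–18:50 = 10 h 37 min; less 45 min break → 9 h 52 min
Wed: 08:55–20:55 = 12 h 0 min; less 45 min break → 11 h 15 min
Thu: 11:14–20:12 = 8 h 58 min; less 45 min break → 8 h 13 min
Fri: 06:43–13:55 = 7 h 12 min; less 45 min break → 6 h 27 min
Sat: 07:53–17:28 = 9 h 35 min; less 45 min break → 8 h 50 min
Sun: 05:47–14:10 = 8 h 23 min; less 45 min break → 7 h 38 min
Total worked: 52 h 15 min = 3135 min.
Regular 40 h 0 min = 2400 min at $30.50/h; overtime 12 h 15 min = 735 min at $45.75/h.
Pay = (2400 × $30.50 + 735 × $45.75) ÷ 60 = $1780.44.

$1780.44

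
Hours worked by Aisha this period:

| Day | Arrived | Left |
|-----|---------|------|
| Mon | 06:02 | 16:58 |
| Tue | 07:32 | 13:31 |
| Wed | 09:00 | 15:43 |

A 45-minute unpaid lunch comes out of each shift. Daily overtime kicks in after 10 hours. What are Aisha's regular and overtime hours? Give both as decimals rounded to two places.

Mon: 06:02–16:58 = 10 h 56 min; less 45 min break → 10 h 11 min
Tue: 07:32–13:31 = 5 h 59 min; less 45 min break → 5 h 14 min
Wed: 09:00–15:43 = 6 h 43 min; less 45 min break → 5 h 58 min
Mon reg 10 h 0 min / OT 0 h 11 min; Tue reg 5 h 14 min / OT 0 h 0 min; Wed reg 5 h 58 min / OT 0 h 0 min.
Totals: regular 21 h 12 min, overtime 0 h 11 min.

Regular 21.20 hours, overtime 0.18 hours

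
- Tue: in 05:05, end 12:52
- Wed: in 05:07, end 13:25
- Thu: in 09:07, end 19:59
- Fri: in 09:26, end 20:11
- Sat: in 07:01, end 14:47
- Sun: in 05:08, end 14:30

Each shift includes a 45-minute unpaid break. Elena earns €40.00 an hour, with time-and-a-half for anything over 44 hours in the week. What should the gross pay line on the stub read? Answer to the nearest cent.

Tue: 05:05–12:52 = 7 h 47 min; less 45 min break → 7 h 2 min
Wed: 05:07–13:25 = 8 h 18 min; less 45 min break → 7 h 33 min
Thu: 09:07–19:59 = 10 h 52 min; less 45 min break → 10 h 7 min
Fri: 09:26–20:11 = 10 h 45 min; less 45 min break → 10 h 0 min
Sat: 07:01–14:47 = 7 h 46 min; less 45 min break → 7 h 1 min
Sun: 05:08–14:30 = 9 h 22 min; less 45 min break → 8 h 37 min
Total worked: 50 h 20 min = 3020 min.
Regular 44 h 0 min = 2640 min at €40.00/h; overtime 6 h 20 min = 380 min at €60.00/h.
Pay = (2640 × €40.00 + 380 × €60.00) ÷ 60 = €2140.00.

€2140.00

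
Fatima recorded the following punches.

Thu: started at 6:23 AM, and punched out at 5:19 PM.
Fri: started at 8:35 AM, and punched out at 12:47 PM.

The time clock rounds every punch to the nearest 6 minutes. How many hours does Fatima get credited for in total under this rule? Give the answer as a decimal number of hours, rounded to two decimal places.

15.10 hours

Thu: in 6:23 AM→6:24 AM, out 5:19 PM→5:18 PM; 10 h 54 min
Fri: in 8:35 AM→8:36 AM, out 12:47 PM→12:48 PM; 4 h 12 min
Total credited: 15 h 6 min.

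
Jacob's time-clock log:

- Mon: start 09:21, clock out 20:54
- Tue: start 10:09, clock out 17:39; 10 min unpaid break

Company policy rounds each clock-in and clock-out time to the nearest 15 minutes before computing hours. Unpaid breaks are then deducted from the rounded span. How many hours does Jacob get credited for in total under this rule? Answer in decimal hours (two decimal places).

19.08 hours

Mon: in 09:21→09:15, out 20:54→21:00; 11 h 45 min
Tue: in 10:09→10:15, out 17:39→17:45; 7 h 30 min − 10 min = 7 h 20 min
Total credited: 19 h 5 min.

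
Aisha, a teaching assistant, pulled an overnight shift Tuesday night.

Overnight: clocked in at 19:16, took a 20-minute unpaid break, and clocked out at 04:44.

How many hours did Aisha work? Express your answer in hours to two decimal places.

9.13 hours

Overnight: 19:16 → midnight = 4 h 44 min; midnight → 04:44 = 4 h 44 min; span 9 h 28 min; less 20 min break → 9 h 8 min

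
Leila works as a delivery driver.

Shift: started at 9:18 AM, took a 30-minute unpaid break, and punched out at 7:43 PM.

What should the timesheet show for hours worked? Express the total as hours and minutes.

9 h 55 min

Shift: 9:18 AM–7:43 PM = 10 h 25 min; less 30 min break → 9 h 55 min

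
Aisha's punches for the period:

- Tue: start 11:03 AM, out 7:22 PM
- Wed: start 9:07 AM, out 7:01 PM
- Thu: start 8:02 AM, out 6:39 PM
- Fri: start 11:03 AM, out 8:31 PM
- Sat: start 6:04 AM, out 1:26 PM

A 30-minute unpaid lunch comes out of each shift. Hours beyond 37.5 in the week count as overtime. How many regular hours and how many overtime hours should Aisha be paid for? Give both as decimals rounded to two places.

Tue: 11:03 AM–7:22 PM = 8 h 19 min; less 30 min break → 7 h 49 min
Wed: 9:07 AM–7:01 PM = 9 h 54 min; less 30 min break → 9 h 24 min
Thu: 8:02 AM–6:39 PM = 10 h 37 min; less 30 min break → 10 h 7 min
Fri: 11:03 AM–8:31 PM = 9 h 28 min; less 30 min break → 8 h 58 min
Sat: 6:04 AM–1:26 PM = 7 h 22 min; less 30 min break → 6 h 52 min
Total worked: 43 h 10 min = 43.17 h.
Threshold 37.5 h → overtime 5 h 40 min, regular 37 h 30 min.

Regular 37.50 hours, overtime 5.67 hours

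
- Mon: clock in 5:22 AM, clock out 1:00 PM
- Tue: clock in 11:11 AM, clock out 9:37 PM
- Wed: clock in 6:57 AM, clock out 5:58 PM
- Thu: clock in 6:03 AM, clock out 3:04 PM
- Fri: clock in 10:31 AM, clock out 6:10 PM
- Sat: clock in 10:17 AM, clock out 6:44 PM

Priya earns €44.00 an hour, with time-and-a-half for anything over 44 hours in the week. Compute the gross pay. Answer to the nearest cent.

€2609.20

Mon: 5:22 AM–1:00 PM = 7 h 38 min
Tue: 11:11 AM–9:37 PM = 10 h 26 min
Wed: 6:57 AM–5:58 PM = 11 h 1 min
Thu: 6:03 AM–3:04 PM = 9 h 1 min
Fri: 10:31 AM–6:10 PM = 7 h 39 min
Sat: 10:17 AM–6:44 PM = 8 h 27 min
Total worked: 54 h 12 min = 3252 min.
Regular 44 h 0 min = 2640 min at €44.00/h; overtime 10 h 12 min = 612 min at €66.00/h.
Pay = (2640 × €44.00 + 612 × €66.00) ÷ 60 = €2609.20.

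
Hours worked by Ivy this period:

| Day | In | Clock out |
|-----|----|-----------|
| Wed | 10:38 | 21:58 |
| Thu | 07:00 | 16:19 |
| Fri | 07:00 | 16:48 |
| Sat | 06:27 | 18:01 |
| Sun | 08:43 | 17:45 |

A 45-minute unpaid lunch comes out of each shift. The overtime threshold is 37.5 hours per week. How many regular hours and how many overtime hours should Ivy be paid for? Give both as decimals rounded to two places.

Wed: 10:38–21:58 = 11 h 20 min; less 45 min break → 10 h 35 min
Thu: 07:00–16:19 = 9 h 19 min; less 45 min break → 8 h 34 min
Fri: 07:00–16:48 = 9 h 48 min; less 45 min break → 9 h 3 min
Sat: 06:27–18:01 = 11 h 34 min; less 45 min break → 10 h 49 min
Sun: 08:43–17:45 = 9 h 2 min; less 45 min break → 8 h 17 min
Total worked: 47 h 18 min = 47.30 h.
Threshold 37.5 h → overtime 9 h 48 min, regular 37 h 30 min.

Regular 37.50 hours, overtime 9.80 hours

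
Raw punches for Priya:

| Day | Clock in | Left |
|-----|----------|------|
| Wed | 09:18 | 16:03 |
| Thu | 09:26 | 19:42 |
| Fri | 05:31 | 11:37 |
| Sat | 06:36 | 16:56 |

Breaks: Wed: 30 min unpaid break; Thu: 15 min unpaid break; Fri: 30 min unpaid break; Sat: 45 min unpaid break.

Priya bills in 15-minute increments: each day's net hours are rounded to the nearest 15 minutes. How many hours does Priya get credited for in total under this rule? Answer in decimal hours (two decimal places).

31.25 hours

Wed: 09:18–16:03 = 6 h 45 min − 30 min = 6 h 15 min → rounds to 6 h 15 min
Thu: 09:26–19:42 = 10 h 16 min − 15 min = 10 h 1 min → rounds to 10 h 0 min
Fri: 05:31–11:37 = 6 h 6 min − 30 min = 5 h 36 min → rounds to 5 h 30 min
Sat: 06:36–16:56 = 10 h 20 min − 45 min = 9 h 35 min → rounds to 9 h 30 min
Total credited: 31 h 15 min.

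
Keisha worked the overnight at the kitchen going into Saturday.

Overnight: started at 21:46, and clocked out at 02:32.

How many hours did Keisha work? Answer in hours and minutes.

4 h 46 min

Overnight: 21:46 → midnight = 2 h 14 min; midnight → 02:32 = 2 h 32 min; span 4 h 46 min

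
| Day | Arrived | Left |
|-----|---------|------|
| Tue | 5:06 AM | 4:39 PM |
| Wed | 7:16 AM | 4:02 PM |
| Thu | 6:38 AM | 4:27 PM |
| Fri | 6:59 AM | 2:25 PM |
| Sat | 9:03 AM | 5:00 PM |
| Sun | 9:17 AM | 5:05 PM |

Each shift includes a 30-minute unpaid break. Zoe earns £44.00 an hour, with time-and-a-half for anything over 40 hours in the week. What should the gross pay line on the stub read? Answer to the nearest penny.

£2440.90

Tue: 5:06 AM–4:39 PM = 11 h 33 min; less 30 min break → 11 h 3 min
Wed: 7:16 AM–4:02 PM = 8 h 46 min; less 30 min break → 8 h 16 min
Thu: 6:38 AM–4:27 PM = 9 h 49 min; less 30 min break → 9 h 19 min
Fri: 6:59 AM–2:25 PM = 7 h 26 min; less 30 min break → 6 h 56 min
Sat: 9:03 AM–5:00 PM = 7 h 57 min; less 30 min break → 7 h 27 min
Sun: 9:17 AM–5:05 PM = 7 h 48 min; less 30 min break → 7 h 18 min
Total worked: 50 h 19 min = 3019 min.
Regular 40 h 0 min = 2400 min at £44.00/h; overtime 10 h 19 min = 619 min at £66.00/h.
Pay = (2400 × £44.00 + 619 × £66.00) ÷ 60 = £2440.90.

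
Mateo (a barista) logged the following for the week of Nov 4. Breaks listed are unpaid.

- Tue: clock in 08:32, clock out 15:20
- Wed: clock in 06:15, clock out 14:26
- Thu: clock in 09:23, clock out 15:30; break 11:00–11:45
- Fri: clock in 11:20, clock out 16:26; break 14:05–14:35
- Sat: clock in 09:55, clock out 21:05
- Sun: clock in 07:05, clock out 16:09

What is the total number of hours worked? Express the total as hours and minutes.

Tue: 08:32–15:20 = 6 h 48 min
Wed: 06:15–14:26 = 8 h 11 min
Thu: 09:23–15:30 = 6 h 7 min; less 45 min break → 5 h 22 min
Fri: 11:20–16:26 = 5 h 6 min; less 30 min break → 4 h 36 min
Sat: 09:55–21:05 = 11 h 10 min
Sun: 07:05–16:09 = 9 h 4 min
Total: 6 h 48 min + 8 h 11 min + 5 h 22 min + 4 h 36 min + 11 h 10 min + 9 h 4 min = 45 h 11 min.

45 h 11 min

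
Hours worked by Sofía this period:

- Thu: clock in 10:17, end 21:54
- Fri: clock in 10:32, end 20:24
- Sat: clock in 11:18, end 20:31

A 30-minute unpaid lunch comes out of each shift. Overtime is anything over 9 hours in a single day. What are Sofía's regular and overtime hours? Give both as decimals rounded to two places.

Thu: 10:17–21:54 = 11 h 37 min; less 30 min break → 11 h 7 min
Fri: 10:32–20:24 = 9 h 52 min; less 30 min break → 9 h 22 min
Sat: 11:18–20:31 = 9 h 13 min; less 30 min break → 8 h 43 min
Thu reg 9 h 0 min / OT 2 h 7 min; Fri reg 9 h 0 min / OT 0 h 22 min; Sat reg 8 h 43 min / OT 0 h 0 min.
Totals: regular 26 h 43 min, overtime 2 h 29 min.

Regular 26.72 hours, overtime 2.48 hours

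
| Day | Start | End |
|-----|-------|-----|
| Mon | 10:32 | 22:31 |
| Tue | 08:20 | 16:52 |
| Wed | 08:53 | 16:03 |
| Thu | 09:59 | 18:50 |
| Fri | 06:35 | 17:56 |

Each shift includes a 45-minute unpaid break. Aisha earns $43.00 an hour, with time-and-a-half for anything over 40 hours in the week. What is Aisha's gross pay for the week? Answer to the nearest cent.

$1986.60

Mon: 10:32–22:31 = 11 h 59 min; less 45 min break → 11 h 14 min
Tue: 08:20–16:52 = 8 h 32 min; less 45 min break → 7 h 47 min
Wed: 08:53–16:03 = 7 h 10 min; less 45 min break → 6 h 25 min
Thu: 09:59–18:50 = 8 h 51 min; less 45 min break → 8 h 6 min
Fri: 06:35–17:56 = 11 h 21 min; less 45 min break → 10 h 36 min
Total worked: 44 h 8 min = 2648 min.
Regular 40 h 0 min = 2400 min at $43.00/h; overtime 4 h 8 min = 248 min at $64.50/h.
Pay = (2400 × $43.00 + 248 × $64.50) ÷ 60 = $1986.60.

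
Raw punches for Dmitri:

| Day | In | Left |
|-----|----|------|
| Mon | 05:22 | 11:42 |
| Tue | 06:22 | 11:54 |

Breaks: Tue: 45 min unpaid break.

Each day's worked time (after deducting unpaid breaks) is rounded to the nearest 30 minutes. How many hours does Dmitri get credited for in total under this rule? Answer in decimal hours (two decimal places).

11.50 hours

Mon: 05:22–11:42 = 6 h 20 min → rounds to 6 h 30 min
Tue: 06:22–11:54 = 5 h 32 min − 45 min = 4 h 47 min → rounds to 5 h 0 min
Total credited: 11 h 30 min.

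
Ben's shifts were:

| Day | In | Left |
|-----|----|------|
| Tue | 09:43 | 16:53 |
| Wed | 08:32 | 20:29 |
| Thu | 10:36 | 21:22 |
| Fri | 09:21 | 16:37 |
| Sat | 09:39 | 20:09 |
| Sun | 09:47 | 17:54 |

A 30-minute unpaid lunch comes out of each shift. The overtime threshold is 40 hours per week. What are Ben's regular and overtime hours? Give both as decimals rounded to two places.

Tue: 09:43–16:53 = 7 h 10 min; less 30 min break → 6 h 40 min
Wed: 08:32–20:29 = 11 h 57 min; less 30 min break → 11 h 27 min
Thu: 10:36–21:22 = 10 h 46 min; less 30 min break → 10 h 16 min
Fri: 09:21–16:37 = 7 h 16 min; less 30 min break → 6 h 46 min
Sat: 09:39–20:09 = 10 h 30 min; less 30 min break → 10 h 0 min
Sun: 09:47–17:54 = 8 h 7 min; less 30 min break → 7 h 37 min
Total worked: 52 h 46 min = 52.77 h.
Threshold 40 h → overtime 12 h 46 min, regular 40 h 0 min.

Regular 40.00 hours, overtime 12.77 hours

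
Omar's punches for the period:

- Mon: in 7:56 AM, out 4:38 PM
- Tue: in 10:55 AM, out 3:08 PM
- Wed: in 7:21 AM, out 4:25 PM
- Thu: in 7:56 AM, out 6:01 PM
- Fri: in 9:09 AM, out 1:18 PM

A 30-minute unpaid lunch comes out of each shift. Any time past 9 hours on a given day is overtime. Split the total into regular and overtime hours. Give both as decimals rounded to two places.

Mon: 7:56 AM–4:38 PM = 8 h 42 min; less 30 min break → 8 h 12 min
Tue: 10:55 AM–3:08 PM = 4 h 13 min; less 30 min break → 3 h 43 min
Wed: 7:21 AM–4:25 PM = 9 h 4 min; less 30 min break → 8 h 34 min
Thu: 7:56 AM–6:01 PM = 10 h 5 min; less 30 min break → 9 h 35 min
Fri: 9:09 AM–1:18 PM = 4 h 9 min; less 30 min break → 3 h 39 min
Mon reg 8 h 12 min / OT 0 h 0 min; Tue reg 3 h 43 min / OT 0 h 0 min; Wed reg 8 h 34 min / OT 0 h 0 min; Thu reg 9 h 0 min / OT 0 h 35 min; Fri reg 3 h 39 min / OT 0 h 0 min.
Totals: regular 33 h 8 min, overtime 0 h 35 min.

Regular 33.13 hours, overtime 0.58 hours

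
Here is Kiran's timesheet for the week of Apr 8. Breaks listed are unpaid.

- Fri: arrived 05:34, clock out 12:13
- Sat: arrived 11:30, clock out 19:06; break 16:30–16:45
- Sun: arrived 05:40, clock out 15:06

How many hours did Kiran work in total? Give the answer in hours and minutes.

Fri: 05:34–12:13 = 6 h 39 min
Sat: 11:30–19:06 = 7 h 36 min; less 15 min break → 7 h 21 min
Sun: 05:40–15:06 = 9 h 26 min
Total: 6 h 39 min + 7 h 21 min + 9 h 26 min = 23 h 26 min.

23 h 26 min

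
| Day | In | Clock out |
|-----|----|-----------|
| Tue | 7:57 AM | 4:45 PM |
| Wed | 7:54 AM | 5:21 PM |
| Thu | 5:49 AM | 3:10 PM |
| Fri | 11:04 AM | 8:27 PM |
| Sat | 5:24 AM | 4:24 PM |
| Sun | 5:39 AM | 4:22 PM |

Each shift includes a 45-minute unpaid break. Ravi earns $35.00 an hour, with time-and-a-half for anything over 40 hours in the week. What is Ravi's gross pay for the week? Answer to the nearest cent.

Tue: 7:57 AM–4:45 PM = 8 h 48 min; less 45 min break → 8 h 3 min
Wed: 7:54 AM–5:21 PM = 9 h 27 min; less 45 min break → 8 h 42 min
Thu: 5:49 AM–3:10 PM = 9 h 21 min; less 45 min break → 8 h 36 min
Fri: 11:04 AM–8:27 PM = 9 h 23 min; less 45 min break → 8 h 38 min
Sat: 5:24 AM–4:24 PM = 11 h 0 min; less 45 min break → 10 h 15 min
Sun: 5:39 AM–4:22 PM = 10 h 43 min; less 45 min break → 9 h 58 min
Total worked: 54 h 12 min = 3252 min.
Regular 40 h 0 min = 2400 min at $35.00/h; overtime 14 h 12 min = 852 min at $52.50/h.
Pay = (2400 × $35.00 + 852 × $52.50) ÷ 60 = $2145.50.

$2145.50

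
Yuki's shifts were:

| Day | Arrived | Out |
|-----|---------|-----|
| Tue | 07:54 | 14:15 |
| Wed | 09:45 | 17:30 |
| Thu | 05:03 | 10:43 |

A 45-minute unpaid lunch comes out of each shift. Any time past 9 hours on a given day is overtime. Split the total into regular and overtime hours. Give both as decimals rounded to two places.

Tue: 07:54–14:15 = 6 h 21 min; less 45 min break → 5 h 36 min
Wed: 09:45–17:30 = 7 h 45 min; less 45 min break → 7 h 0 min
Thu: 05:03–10:43 = 5 h 40 min; less 45 min break → 4 h 55 min
Tue reg 5 h 36 min / OT 0 h 0 min; Wed reg 7 h 0 min / OT 0 h 0 min; Thu reg 4 h 55 min / OT 0 h 0 min.
Totals: regular 17 h 31 min, overtime 0 h 0 min.

Regular 17.52 hours, overtime 0.00 hours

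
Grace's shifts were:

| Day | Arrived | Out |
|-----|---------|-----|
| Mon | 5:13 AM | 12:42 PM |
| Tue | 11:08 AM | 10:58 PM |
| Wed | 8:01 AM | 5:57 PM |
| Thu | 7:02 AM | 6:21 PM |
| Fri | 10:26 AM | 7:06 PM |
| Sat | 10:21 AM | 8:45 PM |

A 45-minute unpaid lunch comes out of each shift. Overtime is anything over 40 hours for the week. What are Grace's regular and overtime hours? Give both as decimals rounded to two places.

Regular 40.00 hours, overtime 15.13 hours

Mon: 5:13 AM–12:42 PM = 7 h 29 min; less 45 min break → 6 h 44 min
Tue: 11:08 AM–10:58 PM = 11 h 50 min; less 45 min break → 11 h 5 min
Wed: 8:01 AM–5:57 PM = 9 h 56 min; less 45 min break → 9 h 11 min
Thu: 7:02 AM–6:21 PM = 11 h 19 min; less 45 min break → 10 h 34 min
Fri: 10:26 AM–7:06 PM = 8 h 40 min; less 45 min break → 7 h 55 min
Sat: 10:21 AM–8:45 PM = 10 h 24 min; less 45 min break → 9 h 39 min
Total worked: 55 h 8 min = 55.13 h.
Threshold 40 h → overtime 15 h 8 min, regular 40 h 0 min.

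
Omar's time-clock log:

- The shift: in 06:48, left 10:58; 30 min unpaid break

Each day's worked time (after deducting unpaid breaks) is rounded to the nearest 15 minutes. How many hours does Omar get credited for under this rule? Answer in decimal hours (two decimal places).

3.75 hours

The shift: 06:48–10:58 = 4 h 10 min − 30 min = 3 h 40 min → rounds to 3 h 45 min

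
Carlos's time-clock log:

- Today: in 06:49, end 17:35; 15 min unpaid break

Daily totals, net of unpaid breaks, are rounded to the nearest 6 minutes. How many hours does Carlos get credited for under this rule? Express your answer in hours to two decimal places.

Today: 06:49–17:35 = 10 h 46 min − 15 min = 10 h 31 min → rounds to 10 h 30 min

10.50 hours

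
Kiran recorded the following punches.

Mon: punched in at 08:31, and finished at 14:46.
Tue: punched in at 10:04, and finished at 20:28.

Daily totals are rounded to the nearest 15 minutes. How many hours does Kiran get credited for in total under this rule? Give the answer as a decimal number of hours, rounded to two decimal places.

16.75 hours

Mon: 08:31–14:46 = 6 h 15 min → rounds to 6 h 15 min
Tue: 10:04–20:28 = 10 h 24 min → rounds to 10 h 30 min
Total credited: 16 h 45 min.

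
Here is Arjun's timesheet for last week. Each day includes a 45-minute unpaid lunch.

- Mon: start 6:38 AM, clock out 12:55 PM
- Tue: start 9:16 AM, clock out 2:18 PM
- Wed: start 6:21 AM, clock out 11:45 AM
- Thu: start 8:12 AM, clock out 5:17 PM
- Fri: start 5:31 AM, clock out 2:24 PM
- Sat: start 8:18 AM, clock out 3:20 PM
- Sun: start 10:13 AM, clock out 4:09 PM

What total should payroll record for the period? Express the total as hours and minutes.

Mon: 6:38 AM–12:55 PM = 6 h 17 min; less 45 min break → 5 h 32 min
Tue: 9:16 AM–2:18 PM = 5 h 2 min; less 45 min break → 4 h 17 min
Wed: 6:21 AM–11:45 AM = 5 h 24 min; less 45 min break → 4 h 39 min
Thu: 8:12 AM–5:17 PM = 9 h 5 min; less 45 min break → 8 h 20 min
Fri: 5:31 AM–2:24 PM = 8 h 53 min; less 45 min break → 8 h 8 min
Sat: 8:18 AM–3:20 PM = 7 h 2 min; less 45 min break → 6 h 17 min
Sun: 10:13 AM–4:09 PM = 5 h 56 min; less 45 min break → 5 h 11 min
Total: 5 h 32 min + 4 h 17 min + 4 h 39 min + 8 h 20 min + 8 h 8 min + 6 h 17 min + 5 h 11 min = 42 h 24 min.

42 h 24 min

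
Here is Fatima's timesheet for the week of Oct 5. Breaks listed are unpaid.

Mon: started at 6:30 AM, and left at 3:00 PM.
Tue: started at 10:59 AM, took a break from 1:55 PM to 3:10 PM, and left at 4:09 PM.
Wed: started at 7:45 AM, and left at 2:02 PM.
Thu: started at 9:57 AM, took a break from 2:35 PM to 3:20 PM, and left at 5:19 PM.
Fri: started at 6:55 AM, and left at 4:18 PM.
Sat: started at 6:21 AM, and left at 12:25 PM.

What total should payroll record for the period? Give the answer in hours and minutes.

Mon: 6:30 AM–3:00 PM = 8 h 30 min
Tue: 10:59 AM–4:09 PM = 5 h 10 min; less 75 min break → 3 h 55 min
Wed: 7:45 AM–2:02 PM = 6 h 17 min
Thu: 9:57 AM–5:19 PM = 7 h 22 min; less 45 min break → 6 h 37 min
Fri: 6:55 AM–4:18 PM = 9 h 23 min
Sat: 6:21 AM–12:25 PM = 6 h 4 min
Total: 8 h 30 min + 3 h 55 min + 6 h 17 min + 6 h 37 min + 9 h 23 min + 6 h 4 min = 40 h 46 min.

40 h 46 min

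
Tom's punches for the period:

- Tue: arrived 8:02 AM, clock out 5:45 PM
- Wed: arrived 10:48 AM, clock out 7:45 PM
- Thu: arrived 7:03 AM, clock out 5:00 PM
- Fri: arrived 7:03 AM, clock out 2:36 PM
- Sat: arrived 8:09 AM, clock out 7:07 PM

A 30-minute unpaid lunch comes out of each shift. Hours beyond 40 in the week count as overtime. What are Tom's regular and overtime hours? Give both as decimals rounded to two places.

Regular 40.00 hours, overtime 4.63 hours

Tue: 8:02 AM–5:45 PM = 9 h 43 min; less 30 min break → 9 h 13 min
Wed: 10:48 AM–7:45 PM = 8 h 57 min; less 30 min break → 8 h 27 min
Thu: 7:03 AM–5:00 PM = 9 h 57 min; less 30 min break → 9 h 27 min
Fri: 7:03 AM–2:36 PM = 7 h 33 min; less 30 min break → 7 h 3 min
Sat: 8:09 AM–7:07 PM = 10 h 58 min; less 30 min break → 10 h 28 min
Total worked: 44 h 38 min = 44.63 h.
Threshold 40 h → overtime 4 h 38 min, regular 40 h 0 min.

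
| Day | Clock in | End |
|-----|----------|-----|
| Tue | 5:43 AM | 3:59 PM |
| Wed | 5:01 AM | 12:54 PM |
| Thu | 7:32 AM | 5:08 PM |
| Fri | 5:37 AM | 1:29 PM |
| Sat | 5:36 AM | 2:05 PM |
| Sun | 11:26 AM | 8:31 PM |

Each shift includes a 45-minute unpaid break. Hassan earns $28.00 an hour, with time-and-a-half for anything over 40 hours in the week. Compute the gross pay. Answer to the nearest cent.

Tue: 5:43 AM–3:59 PM = 10 h 16 min; less 45 min break → 9 h 31 min
Wed: 5:01 AM–12:54 PM = 7 h 53 min; less 45 min break → 7 h 8 min
Thu: 7:32 AM–5:08 PM = 9 h 36 min; less 45 min break → 8 h 51 min
Fri: 5:37 AM–1:29 PM = 7 h 52 min; less 45 min break → 7 h 7 min
Sat: 5:36 AM–2:05 PM = 8 h 29 min; less 45 min break → 7 h 44 min
Sun: 11:26 AM–8:31 PM = 9 h 5 min; less 45 min break → 8 h 20 min
Total worked: 48 h 41 min = 2921 min.
Regular 40 h 0 min = 2400 min at $28.00/h; overtime 8 h 41 min = 521 min at $42.00/h.
Pay = (2400 × $28.00 + 521 × $42.00) ÷ 60 = $1484.70.

$1484.70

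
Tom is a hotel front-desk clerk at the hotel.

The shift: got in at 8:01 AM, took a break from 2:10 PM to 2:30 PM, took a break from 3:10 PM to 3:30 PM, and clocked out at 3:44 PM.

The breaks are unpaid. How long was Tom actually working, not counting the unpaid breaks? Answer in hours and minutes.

7 h 3 min

The shift: 8:01 AM–3:44 PM = 7 h 43 min; less 40 min break → 7 h 3 min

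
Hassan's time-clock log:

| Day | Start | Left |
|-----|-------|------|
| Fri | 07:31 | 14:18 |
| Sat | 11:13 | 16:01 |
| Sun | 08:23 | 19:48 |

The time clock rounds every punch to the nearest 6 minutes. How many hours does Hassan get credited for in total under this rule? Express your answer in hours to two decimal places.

Fri: in 07:31→07:30, out 14:18→14:18; 6 h 48 min
Sat: in 11:13→11:12, out 16:01→16:00; 4 h 48 min
Sun: in 08:23→08:24, out 19:48→19:48; 11 h 24 min
Total credited: 23 h 0 min.

23.00 hours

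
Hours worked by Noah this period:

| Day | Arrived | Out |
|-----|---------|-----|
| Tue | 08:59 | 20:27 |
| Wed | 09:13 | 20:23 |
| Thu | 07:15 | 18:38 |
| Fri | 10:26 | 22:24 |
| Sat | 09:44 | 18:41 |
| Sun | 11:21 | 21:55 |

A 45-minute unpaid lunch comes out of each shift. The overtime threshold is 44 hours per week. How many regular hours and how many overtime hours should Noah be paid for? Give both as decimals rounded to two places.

Regular 44.00 hours, overtime 17.00 hours

Tue: 08:59–20:27 = 11 h 28 min; less 45 min break → 10 h 43 min
Wed: 09:13–20:23 = 11 h 10 min; less 45 min break → 10 h 25 min
Thu: 07:15–18:38 = 11 h 23 min; less 45 min break → 10 h 38 min
Fri: 10:26–22:24 = 11 h 58 min; less 45 min break → 11 h 13 min
Sat: 09:44–18:41 = 8 h 57 min; less 45 min break → 8 h 12 min
Sun: 11:21–21:55 = 10 h 34 min; less 45 min break → 9 h 49 min
Total worked: 61 h 0 min = 61.00 h.
Threshold 44 h → overtime 17 h 0 min, regular 44 h 0 min.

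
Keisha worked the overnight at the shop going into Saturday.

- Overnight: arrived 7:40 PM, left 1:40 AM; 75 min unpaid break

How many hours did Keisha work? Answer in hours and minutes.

Overnight: 7:40 PM → midnight = 4 h 20 min; midnight → 1:40 AM = 1 h 40 min; span 6 h 0 min; less 75 min break → 4 h 45 min

4 h 45 min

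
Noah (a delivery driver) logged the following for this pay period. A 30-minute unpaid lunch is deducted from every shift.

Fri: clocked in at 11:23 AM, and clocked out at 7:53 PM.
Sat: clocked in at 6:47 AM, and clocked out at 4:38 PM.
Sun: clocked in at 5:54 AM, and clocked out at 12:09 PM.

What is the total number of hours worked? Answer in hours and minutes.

23 h 6 min

Fri: 11:23 AM–7:53 PM = 8 h 30 min; less 30 min break → 8 h 0 min
Sat: 6:47 AM–4:38 PM = 9 h 51 min; less 30 min break → 9 h 21 min
Sun: 5:54 AM–12:09 PM = 6 h 15 min; less 30 min break → 5 h 45 min
Total: 8 h 0 min + 9 h 21 min + 5 h 45 min = 23 h 6 min.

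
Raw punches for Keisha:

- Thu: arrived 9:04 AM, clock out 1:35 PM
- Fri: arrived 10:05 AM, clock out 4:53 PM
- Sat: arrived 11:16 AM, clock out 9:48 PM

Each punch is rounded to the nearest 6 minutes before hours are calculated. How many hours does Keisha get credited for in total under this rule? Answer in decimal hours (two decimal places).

21.80 hours

Thu: in 9:04 AM→9:06 AM, out 1:35 PM→1:36 PM; 4 h 30 min
Fri: in 10:05 AM→10:06 AM, out 4:53 PM→4:54 PM; 6 h 48 min
Sat: in 11:16 AM→11:18 AM, out 9:48 PM→9:48 PM; 10 h 30 min
Total credited: 21 h 48 min.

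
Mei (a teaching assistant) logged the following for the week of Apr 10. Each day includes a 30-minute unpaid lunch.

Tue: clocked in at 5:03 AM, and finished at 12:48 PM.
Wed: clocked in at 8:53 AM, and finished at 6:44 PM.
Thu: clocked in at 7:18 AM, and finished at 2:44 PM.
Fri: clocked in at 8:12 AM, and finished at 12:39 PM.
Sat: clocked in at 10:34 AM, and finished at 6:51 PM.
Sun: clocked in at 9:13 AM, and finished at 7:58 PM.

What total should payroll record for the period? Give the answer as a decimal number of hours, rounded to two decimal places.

Tue: 5:03 AM–12:48 PM = 7 h 45 min; less 30 min break → 7 h 15 min
Wed: 8:53 AM–6:44 PM = 9 h 51 min; less 30 min break → 9 h 21 min
Thu: 7:18 AM–2:44 PM = 7 h 26 min; less 30 min break → 6 h 56 min
Fri: 8:12 AM–12:39 PM = 4 h 27 min; less 30 min break → 3 h 57 min
Sat: 10:34 AM–6:51 PM = 8 h 17 min; less 30 min break → 7 h 47 min
Sun: 9:13 AM–7:58 PM = 10 h 45 min; less 30 min break → 10 h 15 min
Total: 7 h 15 min + 9 h 21 min + 6 h 56 min + 3 h 57 min + 7 h 47 min + 10 h 15 min = 45 h 31 min.

45.52 hours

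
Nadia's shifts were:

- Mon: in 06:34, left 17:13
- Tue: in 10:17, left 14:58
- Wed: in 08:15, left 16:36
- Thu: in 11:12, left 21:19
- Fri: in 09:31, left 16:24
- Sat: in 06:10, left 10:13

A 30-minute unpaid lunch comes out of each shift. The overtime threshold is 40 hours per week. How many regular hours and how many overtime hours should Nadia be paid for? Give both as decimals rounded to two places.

Mon: 06:34–17:13 = 10 h 39 min; less 30 min break → 10 h 9 min
Tue: 10:17–14:58 = 4 h 41 min; less 30 min break → 4 h 11 min
Wed: 08:15–16:36 = 8 h 21 min; less 30 min break → 7 h 51 min
Thu: 11:12–21:19 = 10 h 7 min; less 30 min break → 9 h 37 min
Fri: 09:31–16:24 = 6 h 53 min; less 30 min break → 6 h 23 min
Sat: 06:10–10:13 = 4 h 3 min; less 30 min break → 3 h 33 min
Total worked: 41 h 44 min = 41.73 h.
Threshold 40 h → overtime 1 h 44 min, regular 40 h 0 min.

Regular 40.00 hours, overtime 1.73 hours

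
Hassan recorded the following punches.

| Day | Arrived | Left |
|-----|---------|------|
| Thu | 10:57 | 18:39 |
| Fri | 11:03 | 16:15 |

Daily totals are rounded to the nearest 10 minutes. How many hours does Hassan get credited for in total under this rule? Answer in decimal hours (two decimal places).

12.83 hours

Thu: 10:57–18:39 = 7 h 42 min → rounds to 7 h 40 min
Fri: 11:03–16:15 = 5 h 12 min → rounds to 5 h 10 min
Total credited: 12 h 50 min.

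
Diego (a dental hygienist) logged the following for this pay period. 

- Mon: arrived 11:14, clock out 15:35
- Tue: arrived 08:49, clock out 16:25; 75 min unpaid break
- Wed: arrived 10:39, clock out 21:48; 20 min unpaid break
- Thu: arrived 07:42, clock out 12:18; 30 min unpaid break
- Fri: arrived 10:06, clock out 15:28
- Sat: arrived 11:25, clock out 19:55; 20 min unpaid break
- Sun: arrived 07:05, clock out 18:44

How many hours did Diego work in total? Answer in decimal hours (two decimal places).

Mon: 11:14–15:35 = 4 h 21 min
Tue: 08:49–16:25 = 7 h 36 min; less 75 min break → 6 h 21 min
Wed: 10:39–21:48 = 11 h 9 min; less 20 min break → 10 h 49 min
Thu: 07:42–12:18 = 4 h 36 min; less 30 min break → 4 h 6 min
Fri: 10:06–15:28 = 5 h 22 min
Sat: 11:25–19:55 = 8 h 30 min; less 20 min break → 8 h 10 min
Sun: 07:05–18:44 = 11 h 39 min
Total: 4 h 21 min + 6 h 21 min + 10 h 49 min + 4 h 6 min + 5 h 22 min + 8 h 10 min + 11 h 39 min = 50 h 48 min.

50.80 hours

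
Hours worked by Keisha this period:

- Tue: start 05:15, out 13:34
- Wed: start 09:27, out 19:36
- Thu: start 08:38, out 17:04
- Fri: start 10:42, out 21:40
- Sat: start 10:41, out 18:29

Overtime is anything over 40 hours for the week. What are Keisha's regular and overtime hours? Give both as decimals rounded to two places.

Tue: 05:15–13:34 = 8 h 19 min
Wed: 09:27–19:36 = 10 h 9 min
Thu: 08:38–17:04 = 8 h 26 min
Fri: 10:42–21:40 = 10 h 58 min
Sat: 10:41–18:29 = 7 h 48 min
Total worked: 45 h 40 min = 45.67 h.
Threshold 40 h → overtime 5 h 40 min, regular 40 h 0 min.

Regular 40.00 hours, overtime 5.67 hours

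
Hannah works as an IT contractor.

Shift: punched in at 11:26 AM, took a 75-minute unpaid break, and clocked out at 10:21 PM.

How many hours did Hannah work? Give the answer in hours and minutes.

9 h 40 min

Shift: 11:26 AM–10:21 PM = 10 h 55 min; less 75 min break → 9 h 40 min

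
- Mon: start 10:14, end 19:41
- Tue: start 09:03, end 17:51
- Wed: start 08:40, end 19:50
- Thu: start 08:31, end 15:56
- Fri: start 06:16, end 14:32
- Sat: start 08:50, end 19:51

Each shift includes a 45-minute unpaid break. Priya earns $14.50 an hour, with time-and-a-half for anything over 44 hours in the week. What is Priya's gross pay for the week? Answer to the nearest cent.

Mon: 10:14–19:41 = 9 h 27 min; less 45 min break → 8 h 42 min
Tue: 09:03–17:51 = 8 h 48 min; less 45 min break → 8 h 3 min
Wed: 08:40–19:50 = 11 h 10 min; less 45 min break → 10 h 25 min
Thu: 08:31–15:56 = 7 h 25 min; less 45 min break → 6 h 40 min
Fri: 06:16–14:32 = 8 h 16 min; less 45 min break → 7 h 31 min
Sat: 08:50–19:51 = 11 h 1 min; less 45 min break → 10 h 16 min
Total worked: 51 h 37 min = 3097 min.
Regular 44 h 0 min = 2640 min at $14.50/h; overtime 7 h 37 min = 457 min at $21.75/h.
Pay = (2640 × $14.50 + 457 × $21.75) ÷ 60 = $803.66.

$803.66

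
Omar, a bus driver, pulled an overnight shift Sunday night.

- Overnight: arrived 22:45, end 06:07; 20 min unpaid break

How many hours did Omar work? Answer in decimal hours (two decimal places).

7.03 hours

Overnight: 22:45 → midnight = 1 h 15 min; midnight → 06:07 = 6 h 7 min; span 7 h 22 min; less 20 min break → 7 h 2 min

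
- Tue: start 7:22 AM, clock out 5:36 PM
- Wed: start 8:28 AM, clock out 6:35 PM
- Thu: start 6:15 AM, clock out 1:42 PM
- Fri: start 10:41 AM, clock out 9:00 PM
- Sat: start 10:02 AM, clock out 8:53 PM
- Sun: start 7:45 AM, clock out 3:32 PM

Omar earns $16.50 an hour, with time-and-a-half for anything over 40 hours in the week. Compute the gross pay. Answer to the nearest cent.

Tue: 7:22 AM–5:36 PM = 10 h 14 min
Wed: 8:28 AM–6:35 PM = 10 h 7 min
Thu: 6:15 AM–1:42 PM = 7 h 27 min
Fri: 10:41 AM–9:00 PM = 10 h 19 min
Sat: 10:02 AM–8:53 PM = 10 h 51 min
Sun: 7:45 AM–3:32 PM = 7 h 47 min
Total worked: 56 h 45 min = 3405 min.
Regular 40 h 0 min = 2400 min at $16.50/h; overtime 16 h 45 min = 1005 min at $24.75/h.
Pay = (2400 × $16.50 + 1005 × $24.75) ÷ 60 = $1074.56.

$1074.56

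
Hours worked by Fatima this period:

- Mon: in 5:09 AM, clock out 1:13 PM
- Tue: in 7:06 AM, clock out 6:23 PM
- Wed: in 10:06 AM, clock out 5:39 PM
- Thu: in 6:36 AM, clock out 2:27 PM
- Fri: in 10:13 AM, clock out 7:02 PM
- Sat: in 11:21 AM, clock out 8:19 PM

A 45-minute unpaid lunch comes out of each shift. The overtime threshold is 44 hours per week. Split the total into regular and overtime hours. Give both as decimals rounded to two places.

Regular 44.00 hours, overtime 4.03 hours

Mon: 5:09 AM–1:13 PM = 8 h 4 min; less 45 min break → 7 h 19 min
Tue: 7:06 AM–6:23 PM = 11 h 17 min; less 45 min break → 10 h 32 min
Wed: 10:06 AM–5:39 PM = 7 h 33 min; less 45 min break → 6 h 48 min
Thu: 6:36 AM–2:27 PM = 7 h 51 min; less 45 min break → 7 h 6 min
Fri: 10:13 AM–7:02 PM = 8 h 49 min; less 45 min break → 8 h 4 min
Sat: 11:21 AM–8:19 PM = 8 h 58 min; less 45 min break → 8 h 13 min
Total worked: 48 h 2 min = 48.03 h.
Threshold 44 h → overtime 4 h 2 min, regular 44 h 0 min.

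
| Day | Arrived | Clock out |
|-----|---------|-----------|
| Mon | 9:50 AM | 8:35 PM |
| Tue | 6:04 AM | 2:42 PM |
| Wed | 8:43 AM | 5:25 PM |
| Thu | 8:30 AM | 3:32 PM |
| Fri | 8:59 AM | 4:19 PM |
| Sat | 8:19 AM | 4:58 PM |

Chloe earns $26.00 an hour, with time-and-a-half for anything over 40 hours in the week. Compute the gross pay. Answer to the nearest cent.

$1472.90

Mon: 9:50 AM–8:35 PM = 10 h 45 min
Tue: 6:04 AM–2:42 PM = 8 h 38 min
Wed: 8:43 AM–5:25 PM = 8 h 42 min
Thu: 8:30 AM–3:32 PM = 7 h 2 min
Fri: 8:59 AM–4:19 PM = 7 h 20 min
Sat: 8:19 AM–4:58 PM = 8 h 39 min
Total worked: 51 h 6 min = 3066 min.
Regular 40 h 0 min = 2400 min at $26.00/h; overtime 11 h 6 min = 666 min at $39.00/h.
Pay = (2400 × $26.00 + 666 × $39.00) ÷ 60 = $1472.90.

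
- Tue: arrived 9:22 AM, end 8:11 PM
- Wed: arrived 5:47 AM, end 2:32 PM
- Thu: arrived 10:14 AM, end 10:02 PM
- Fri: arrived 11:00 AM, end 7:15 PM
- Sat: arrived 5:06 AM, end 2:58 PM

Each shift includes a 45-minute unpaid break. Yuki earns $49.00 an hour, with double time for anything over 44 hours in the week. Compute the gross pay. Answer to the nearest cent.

$2325.87

Tue: 9:22 AM–8:11 PM = 10 h 49 min; less 45 min break → 10 h 4 min
Wed: 5:47 AM–2:32 PM = 8 h 45 min; less 45 min break → 8 h 0 min
Thu: 10:14 AM–10:02 PM = 11 h 48 min; less 45 min break → 11 h 3 min
Fri: 11:00 AM–7:15 PM = 8 h 15 min; less 45 min break → 7 h 30 min
Sat: 5:06 AM–2:58 PM = 9 h 52 min; less 45 min break → 9 h 7 min
Total worked: 45 h 44 min = 2744 min.
Regular 44 h 0 min = 2640 min at $49.00/h; overtime 1 h 44 min = 104 min at $98.00/h.
Pay = (2640 × $49.00 + 104 × $98.00) ÷ 60 = $2325.87.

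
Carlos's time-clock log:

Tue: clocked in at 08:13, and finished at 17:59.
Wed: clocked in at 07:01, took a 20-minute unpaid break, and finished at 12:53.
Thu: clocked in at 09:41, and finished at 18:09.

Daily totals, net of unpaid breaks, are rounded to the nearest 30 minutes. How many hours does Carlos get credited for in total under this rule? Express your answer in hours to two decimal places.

Tue: 08:13–17:59 = 9 h 46 min → rounds to 10 h 0 min
Wed: 07:01–12:53 = 5 h 52 min − 20 min = 5 h 32 min → rounds to 5 h 30 min
Thu: 09:41–18:09 = 8 h 28 min → rounds to 8 h 30 min
Total credited: 24 h 0 min.

24.00 hours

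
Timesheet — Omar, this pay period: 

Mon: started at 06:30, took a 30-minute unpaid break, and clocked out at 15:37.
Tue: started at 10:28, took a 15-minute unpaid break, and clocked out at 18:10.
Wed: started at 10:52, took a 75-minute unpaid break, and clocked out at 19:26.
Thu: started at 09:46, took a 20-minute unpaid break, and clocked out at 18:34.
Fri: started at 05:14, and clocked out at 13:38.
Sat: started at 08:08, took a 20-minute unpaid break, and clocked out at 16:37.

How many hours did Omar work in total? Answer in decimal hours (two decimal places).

48.40 hours

Mon: 06:30–15:37 = 9 h 7 min; less 30 min break → 8 h 37 min
Tue: 10:28–18:10 = 7 h 42 min; less 15 min break → 7 h 27 min
Wed: 10:52–19:26 = 8 h 34 min; less 75 min break → 7 h 19 min
Thu: 09:46–18:34 = 8 h 48 min; less 20 min break → 8 h 28 min
Fri: 05:14–13:38 = 8 h 24 min
Sat: 08:08–16:37 = 8 h 29 min; less 20 min break → 8 h 9 min
Total: 8 h 37 min + 7 h 27 min + 7 h 19 min + 8 h 28 min + 8 h 24 min + 8 h 9 min = 48 h 24 min.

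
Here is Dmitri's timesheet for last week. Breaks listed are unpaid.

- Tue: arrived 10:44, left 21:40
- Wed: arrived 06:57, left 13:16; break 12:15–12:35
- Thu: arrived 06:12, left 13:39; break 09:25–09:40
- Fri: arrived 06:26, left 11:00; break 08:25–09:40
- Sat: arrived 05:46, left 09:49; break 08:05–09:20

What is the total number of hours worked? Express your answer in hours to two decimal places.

Tue: 10:44–21:40 = 10 h 56 min
Wed: 06:57–13:16 = 6 h 19 min; less 20 min break → 5 h 59 min
Thu: 06:12–13:39 = 7 h 27 min; less 15 min break → 7 h 12 min
Fri: 06:26–11:00 = 4 h 34 min; less 75 min break → 3 h 19 min
Sat: 05:46–09:49 = 4 h 3 min; less 75 min break → 2 h 48 min
Total: 10 h 56 min + 5 h 59 min + 7 h 12 min + 3 h 19 min + 2 h 48 min = 30 h 14 min.

30.23 hours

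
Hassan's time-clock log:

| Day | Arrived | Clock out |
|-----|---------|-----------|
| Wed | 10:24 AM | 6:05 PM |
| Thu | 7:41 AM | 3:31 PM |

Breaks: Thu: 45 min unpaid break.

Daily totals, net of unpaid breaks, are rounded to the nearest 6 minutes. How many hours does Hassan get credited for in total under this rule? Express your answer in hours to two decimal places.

Wed: 10:24 AM–6:05 PM = 7 h 41 min → rounds to 7 h 42 min
Thu: 7:41 AM–3:31 PM = 7 h 50 min − 45 min = 7 h 5 min → rounds to 7 h 6 min
Total credited: 14 h 48 min.

14.80 hours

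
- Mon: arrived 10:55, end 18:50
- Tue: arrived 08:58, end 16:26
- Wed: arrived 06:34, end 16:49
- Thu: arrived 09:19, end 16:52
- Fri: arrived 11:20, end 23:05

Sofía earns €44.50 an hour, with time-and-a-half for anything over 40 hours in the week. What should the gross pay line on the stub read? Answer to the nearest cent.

€2109.30

Mon: 10:55–18:50 = 7 h 55 min
Tue: 08:58–16:26 = 7 h 28 min
Wed: 06:34–16:49 = 10 h 15 min
Thu: 09:19–16:52 = 7 h 33 min
Fri: 11:20–23:05 = 11 h 45 min
Total worked: 44 h 56 min = 2696 min.
Regular 40 h 0 min = 2400 min at €44.50/h; overtime 4 h 56 min = 296 min at €66.75/h.
Pay = (2400 × €44.50 + 296 × €66.75) ÷ 60 = €2109.30.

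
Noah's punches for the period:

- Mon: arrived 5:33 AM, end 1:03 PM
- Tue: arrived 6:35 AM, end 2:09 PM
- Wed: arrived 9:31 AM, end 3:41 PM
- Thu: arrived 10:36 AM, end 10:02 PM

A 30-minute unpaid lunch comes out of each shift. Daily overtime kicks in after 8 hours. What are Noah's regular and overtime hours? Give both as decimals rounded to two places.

Regular 27.73 hours, overtime 2.93 hours

Mon: 5:33 AM–1:03 PM = 7 h 30 min; less 30 min break → 7 h 0 min
Tue: 6:35 AM–2:09 PM = 7 h 34 min; less 30 min break → 7 h 4 min
Wed: 9:31 AM–3:41 PM = 6 h 10 min; less 30 min break → 5 h 40 min
Thu: 10:36 AM–10:02 PM = 11 h 26 min; less 30 min break → 10 h 56 min
Mon reg 7 h 0 min / OT 0 h 0 min; Tue reg 7 h 4 min / OT 0 h 0 min; Wed reg 5 h 40 min / OT 0 h 0 min; Thu reg 8 h 0 min / OT 2 h 56 min.
Totals: regular 27 h 44 min, overtime 2 h 56 min.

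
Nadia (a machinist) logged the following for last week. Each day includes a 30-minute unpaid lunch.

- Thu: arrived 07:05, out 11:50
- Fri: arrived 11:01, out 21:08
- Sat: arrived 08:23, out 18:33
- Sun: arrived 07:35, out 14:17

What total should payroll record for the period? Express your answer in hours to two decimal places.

Thu: 07:05–11:50 = 4 h 45 min; less 30 min break → 4 h 15 min
Fri: 11:01–21:08 = 10 h 7 min; less 30 min break → 9 h 37 min
Sat: 08:23–18:33 = 10 h 10 min; less 30 min break → 9 h 40 min
Sun: 07:35–14:17 = 6 h 42 min; less 30 min break → 6 h 12 min
Total: 4 h 15 min + 9 h 37 min + 9 h 40 min + 6 h 12 min = 29 h 44 min.

29.73 hours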